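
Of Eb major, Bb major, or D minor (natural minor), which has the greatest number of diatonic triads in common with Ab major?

Eb major

Triads of Ab major: Ab major (I), Bb minor (ii), C minor (iii), Db major (IV), Eb major (V), F minor (vi), G diminished (vii°).
Eb major shares 4: Ab, Cm, Eb, Fm.
Bb major shares 2: Cm, Eb.
D minor (natural minor) shares 0: none.
The most common triads (4) are shared with Eb major.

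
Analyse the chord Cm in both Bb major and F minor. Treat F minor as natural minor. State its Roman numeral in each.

The scale of Bb major is Bb C D Eb F G A; C is degree 2, and the triad built there (C-Eb-G) is minor, so it is ii.
The scale of F minor (natural minor) is F G Ab Bb C Db Eb; C is degree 5, and the triad built there (C-Eb-G) is minor, so it is v.

ii in Bb major; v in F minor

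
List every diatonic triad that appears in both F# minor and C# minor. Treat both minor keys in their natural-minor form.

Triads in F# minor (natural minor): F# minor (i), G# diminished (ii°), A major (III), B minor (iv), C# minor (v), D major (VI), E major (VII).
Triads in C# minor (natural minor): C# minor (i), D# diminished (ii°), E major (III), F# minor (iv), G# minor (v), A major (VI), B major (VII).
Shared triads with their functions: F# minor (i in F# minor, iv in C# minor); A major (III in F# minor, VI in C# minor); C# minor (v in F# minor, i in C# minor); E major (VII in F# minor, III in C# minor).

F#m, A, C#m, E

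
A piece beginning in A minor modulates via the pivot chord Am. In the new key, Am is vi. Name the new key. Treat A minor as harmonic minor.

The numeral vi denotes a minor triad on scale degree 6. With A on degree 6, the tonic of the new key is C.
Degree 6 carries a minor triad in major keys, so the destination is C major.
Check: the diatonic triads of C major are C (I), Dm (ii), Em (iii), F (IV), G (V), Am (vi), Bdim (vii°) — Am is indeed vi.

C major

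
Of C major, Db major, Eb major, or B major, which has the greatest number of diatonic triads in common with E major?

B major

Triads of E major: E major (I), F# minor (ii), G# minor (iii), A major (IV), B major (V), C# minor (vi), D# diminished (vii°).
C major shares 0: none.
Db major shares 0: none.
Eb major shares 0: none.
B major shares 4: E, G#m, B, C#m.
The most common triads (4) are shared with B major.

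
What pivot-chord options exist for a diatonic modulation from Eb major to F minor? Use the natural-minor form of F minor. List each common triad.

Triads in Eb major: Eb (I), Fm (ii), Gm (iii), Ab (IV), Bb (V), Cm (vi), Ddim (vii°).
Triads in F minor (natural minor): Fm (i), Gdim (ii°), Ab (III), Bbm (iv), Cm (v), Db (VI), Eb (VII).
Shared triads with their functions: Eb (I in Eb major, VII in F minor); Fm (ii in Eb major, i in F minor); Ab (IV in Eb major, III in F minor); Cm (vi in Eb major, v in F minor).

Eb, Fm, Ab, Cm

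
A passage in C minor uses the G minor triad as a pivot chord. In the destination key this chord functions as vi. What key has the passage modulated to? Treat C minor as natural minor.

Bb major

The numeral vi denotes a minor triad on scale degree 6. With G on degree 6, the tonic of the new key is Bb.
Degree 6 carries a minor triad in major keys, so the destination is Bb major.
Check: the diatonic triads of Bb major are Bb (I), Cm (ii), Dm (iii), Eb (IV), F (V), Gm (vi), Adim (vii°) — G minor is indeed vi.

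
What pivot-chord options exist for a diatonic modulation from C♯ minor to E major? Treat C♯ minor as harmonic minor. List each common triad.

Triads in C♯ minor (harmonic minor): C♯ minor (i), D♯ diminished (ii°), E augmented (III+), F♯ minor (iv), G♯ major (V), A major (VI), B♯ diminished (vii°).
Triads in E major: E major (I), F♯ minor (ii), G♯ minor (iii), A major (IV), B major (V), C♯ minor (vi), D♯ diminished (vii°).
Shared triads with their functions: C♯ minor (i in C♯ minor, vi in E major); D♯ diminished (ii° in C♯ minor, vii° in E major); F♯ minor (iv in C♯ minor, ii in E major); A major (VI in C♯ minor, IV in E major).

C♯m, D♯dim, F♯m, A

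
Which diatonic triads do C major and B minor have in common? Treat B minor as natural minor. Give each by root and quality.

Em, G

Triads in C major: C (I), Dm (ii), Em (iii), F (IV), G (V), Am (vi), Bdim (vii°).
Triads in B minor (natural minor): Bm (i), C#dim (ii°), D (III), Em (iv), F#m (v), G (VI), A (VII).
Shared triads with their functions: Em (iii in C major, iv in B minor); G (V in C major, VI in B minor).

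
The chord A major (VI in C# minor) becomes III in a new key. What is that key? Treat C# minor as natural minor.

F# minor

The numeral III denotes a major triad on scale degree 3. With A on degree 3, the tonic of the new key is F#.
Degree 3 carries a major triad in natural-minor keys, so the destination is F# minor.
Check: the diatonic triads of F# minor (natural minor) are F#m (i), G#dim (ii°), A (III), Bm (iv), C#m (v), D (VI), E (VII) — A major is indeed III.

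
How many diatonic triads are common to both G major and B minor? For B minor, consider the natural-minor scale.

4

Diatonic triads of G major: G (I), Am (ii), Bm (iii), C (IV), D (V), Em (vi), F#dim (vii°).
Diatonic triads of B minor (natural minor): Bm (i), C#dim (ii°), D (III), Em (iv), F#m (v), G (VI), A (VII).
Matching root and quality in both lists: G, Bm, D, Em.
That gives 4 common triads.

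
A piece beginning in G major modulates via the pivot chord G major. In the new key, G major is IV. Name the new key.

The numeral IV denotes a major triad on scale degree 4. With G on degree 4, the tonic of the new key is D.
Degree 4 carries a major triad in major keys, so the destination is D major.
Check: the diatonic triads of D major are D (I), Em (ii), F#m (iii), G (IV), A (V), Bm (vi), C#dim (vii°) — G major is indeed IV.

D major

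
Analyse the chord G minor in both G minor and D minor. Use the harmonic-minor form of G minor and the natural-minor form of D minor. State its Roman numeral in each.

i in G minor; iv in D minor

The scale of G minor (harmonic minor) is G A B♭ C D E♭ F♯; G is degree 1, and the triad built there (G-B♭-D) is minor, so it is i.
The scale of D minor (natural minor) is D E F G A B♭ C; G is degree 4, and the triad built there (G-B♭-D) is minor, so it is iv.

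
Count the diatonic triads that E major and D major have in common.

Diatonic triads of E major: E (I), F#m (ii), G#m (iii), A (IV), B (V), C#m (vi), D#dim (vii°).
Diatonic triads of D major: D (I), Em (ii), F#m (iii), G (IV), A (V), Bm (vi), C#dim (vii°).
Matching root and quality in both lists: F#m, A.
That gives 2 common triads.

2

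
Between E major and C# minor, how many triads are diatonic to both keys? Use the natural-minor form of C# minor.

Diatonic triads of E major: E (I), F#m (ii), G#m (iii), A (IV), B (V), C#m (vi), D#dim (vii°).
Diatonic triads of C# minor (natural minor): C#m (i), D#dim (ii°), E (III), F#m (iv), G#m (v), A (VI), B (VII).
Matching root and quality in both lists: E, F#m, G#m, A, B, C#m, D#dim.
That gives 7 common triads.

7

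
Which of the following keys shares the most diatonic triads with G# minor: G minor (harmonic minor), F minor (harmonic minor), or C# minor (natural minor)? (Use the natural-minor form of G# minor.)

Triads of G# minor (natural minor): G# minor (i), A# diminished (ii°), B major (III), C# minor (iv), D# minor (v), E major (VI), F# major (VII).
G minor (harmonic minor) shares 0: none.
F minor (harmonic minor) shares 0: none.
C# minor (natural minor) shares 4: G#m, B, C#m, E.
The most common triads (4) are shared with C# minor.

C# minor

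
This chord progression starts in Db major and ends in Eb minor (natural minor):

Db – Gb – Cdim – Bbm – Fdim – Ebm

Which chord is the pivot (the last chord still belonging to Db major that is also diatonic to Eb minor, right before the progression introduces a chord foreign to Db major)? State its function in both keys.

Chords diatonic to Db major: Db, Ebm, Fm, Gb, Ab, Bbm, Cdim.
Reading the progression, the first chord not in that set is Fdim, so the modulation leaves Db major there.
The chord immediately before Fdim is Bbm, which is diatonic to both keys: vi in Db major and v in Eb minor.

Bbm — vi in Db major, v in Eb minor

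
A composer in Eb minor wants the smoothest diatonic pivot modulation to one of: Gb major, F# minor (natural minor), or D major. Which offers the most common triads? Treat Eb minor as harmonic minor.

Triads of Eb minor (harmonic minor): Ebm (i), Fdim (ii°), Gbaug (III+), Abm (iv), Bb (V), Cb (VI), Ddim (vii°).
Gb major shares 4: Ebm, Fdim, Abm, Cb.
F# minor (natural minor) shares 0: none.
D major shares 0: none.
The most common triads (4) are shared with Gb major.

Gb major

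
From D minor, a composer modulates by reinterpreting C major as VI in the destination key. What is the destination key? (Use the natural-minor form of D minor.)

E minor

The numeral VI denotes a major triad on scale degree 6. With C on degree 6, the tonic of the new key is E.
Degree 6 carries a major triad in minor keys, so the destination is E minor.
Check: the diatonic triads of E minor (natural minor) are Em (i), F#dim (ii°), G (III), Am (iv), Bm (v), C (VI), D (VII) — C major is indeed VI.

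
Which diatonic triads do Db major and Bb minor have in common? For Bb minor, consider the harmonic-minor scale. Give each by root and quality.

Triads in Db major: Db (I), Ebm (ii), Fm (iii), Gb (IV), Ab (V), Bbm (vi), Cdim (vii°).
Triads in Bb minor (harmonic minor): Bbm (i), Cdim (ii°), Dbaug (III+), Ebm (iv), F (V), Gb (VI), Adim (vii°).
Shared triads with their functions: Ebm (ii in Db major, iv in Bb minor); Gb (IV in Db major, VI in Bb minor); Bbm (vi in Db major, i in Bb minor); Cdim (vii° in Db major, ii° in Bb minor).

Ebm, Gb, Bbm, Cdim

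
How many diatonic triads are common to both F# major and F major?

0

Diatonic triads of F# major: F# (I), G#m (ii), A#m (iii), B (IV), C# (V), D#m (vi), E#dim (vii°).
Diatonic triads of F major: F (I), Gm (ii), Am (iii), Bb (IV), C (V), Dm (vi), Edim (vii°).
No triad has the same root and quality in both keys.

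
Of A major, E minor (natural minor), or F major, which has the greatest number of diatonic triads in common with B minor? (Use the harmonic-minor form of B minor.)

Triads of B minor (harmonic minor): Bm (i), C♯dim (ii°), Daug (III+), Em (iv), F♯ (V), G (VI), A♯dim (vii°).
A major shares 1: Bm.
E minor (natural minor) shares 3: Bm, Em, G.
F major shares 0: none.
The most common triads (3) are shared with E minor.

E minor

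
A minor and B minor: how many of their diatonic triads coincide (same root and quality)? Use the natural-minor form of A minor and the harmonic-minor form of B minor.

Diatonic triads of A minor (natural minor): Am (i), Bdim (ii°), C (III), Dm (iv), Em (v), F (VI), G (VII).
Diatonic triads of B minor (harmonic minor): Bm (i), C#dim (ii°), Daug (III+), Em (iv), F# (V), G (VI), A#dim (vii°).
Matching root and quality in both lists: Em, G.
That gives 2 common triads.

2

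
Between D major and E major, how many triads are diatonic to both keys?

2

Diatonic triads of D major: D major (I), E minor (ii), F# minor (iii), G major (IV), A major (V), B minor (vi), C# diminished (vii°).
Diatonic triads of E major: E major (I), F# minor (ii), G# minor (iii), A major (IV), B major (V), C# minor (vi), D# diminished (vii°).
Matching root and quality in both lists: F# minor, A major.
That gives 2 common triads.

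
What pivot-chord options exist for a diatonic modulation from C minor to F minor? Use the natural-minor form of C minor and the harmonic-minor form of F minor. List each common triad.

Fm

Triads in C minor (natural minor): Cm (i), Ddim (ii°), Eb (III), Fm (iv), Gm (v), Ab (VI), Bb (VII).
Triads in F minor (harmonic minor): Fm (i), Gdim (ii°), Abaug (III+), Bbm (iv), C (V), Db (VI), Edim (vii°).
Shared triads with their functions: Fm (iv in C minor, i in F minor).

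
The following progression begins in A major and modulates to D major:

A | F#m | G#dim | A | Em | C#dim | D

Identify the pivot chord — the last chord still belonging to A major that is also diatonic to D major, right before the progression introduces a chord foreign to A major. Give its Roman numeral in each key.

Chords diatonic to A major: A, Bm, C#m, D, E, F#m, G#dim.
Reading the progression, the first chord not in that set is Em, so the modulation leaves A major there.
The chord immediately before Em is A, which is diatonic to both keys: I in A major and V in D major.

A — I in A major, V in D major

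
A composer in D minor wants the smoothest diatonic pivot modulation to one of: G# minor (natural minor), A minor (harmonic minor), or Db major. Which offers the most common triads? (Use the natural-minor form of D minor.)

A minor

Triads of D minor (natural minor): Dm (i), Edim (ii°), F (III), Gm (iv), Am (v), Bb (VI), C (VII).
G# minor (natural minor) shares 0: none.
A minor (harmonic minor) shares 3: Dm, F, Am.
Db major shares 0: none.
The most common triads (3) are shared with A minor.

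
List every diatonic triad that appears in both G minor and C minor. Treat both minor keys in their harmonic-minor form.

Cm

Triads in G minor (harmonic minor): G minor (i), A diminished (ii°), B♭ augmented (III+), C minor (iv), D major (V), E♭ major (VI), F♯ diminished (vii°).
Triads in C minor (harmonic minor): C minor (i), D diminished (ii°), E♭ augmented (III+), F minor (iv), G major (V), A♭ major (VI), B diminished (vii°).
Shared triads with their functions: C minor (iv in G minor, i in C minor).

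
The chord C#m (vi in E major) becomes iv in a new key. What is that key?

G# minor

The numeral iv denotes a minor triad on scale degree 4. With C# on degree 4, the tonic of the new key is G#.
Degree 4 carries a minor triad in minor keys, so the destination is G# minor.
Check: the diatonic triads of G# minor (natural minor) are G#m (i), A#dim (ii°), B (III), C#m (iv), D#m (v), E (VI), F# (VII) — C#m is indeed iv.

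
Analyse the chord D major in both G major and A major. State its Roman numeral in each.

V in G major; IV in A major

The scale of G major is G A B C D E F#; D is degree 5, and the triad built there (D-F#-A) is major, so it is V.
The scale of A major is A B C# D E F# G#; D is degree 4, and the triad built there (D-F#-A) is major, so it is IV.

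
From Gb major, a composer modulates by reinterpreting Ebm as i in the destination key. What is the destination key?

Eb minor

The numeral i denotes a minor triad on scale degree 1. With Eb on degree 1, the tonic of the new key is Eb.
Degree 1 carries a minor triad in minor keys, so the destination is Eb minor.
Check: the diatonic triads of Eb minor (natural minor) are Ebm (i), Fdim (ii°), Gb (III), Abm (iv), Bbm (v), Cb (VI), Db (VII) — Ebm is indeed i.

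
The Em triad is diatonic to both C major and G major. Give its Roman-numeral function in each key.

iii in C major; vi in G major

The scale of C major is C D E F G A B; E is degree 3, and the triad built there (E-G-B) is minor, so it is iii.
The scale of G major is G A B C D E F#; E is degree 6, and the triad built there (E-G-B) is minor, so it is vi.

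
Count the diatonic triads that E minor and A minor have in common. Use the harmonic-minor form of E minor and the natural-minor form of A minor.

Diatonic triads of E minor (harmonic minor): E minor (i), F♯ diminished (ii°), G augmented (III+), A minor (iv), B major (V), C major (VI), D♯ diminished (vii°).
Diatonic triads of A minor (natural minor): A minor (i), B diminished (ii°), C major (III), D minor (iv), E minor (v), F major (VI), G major (VII).
Matching root and quality in both lists: E minor, A minor, C major.
That gives 3 common triads.

3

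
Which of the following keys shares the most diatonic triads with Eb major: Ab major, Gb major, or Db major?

Triads of Eb major: Eb major (I), F minor (ii), G minor (iii), Ab major (IV), Bb major (V), C minor (vi), D diminished (vii°).
Ab major shares 4: Eb, Fm, Ab, Cm.
Gb major shares 0: none.
Db major shares 2: Fm, Ab.
The most common triads (4) are shared with Ab major.

Ab major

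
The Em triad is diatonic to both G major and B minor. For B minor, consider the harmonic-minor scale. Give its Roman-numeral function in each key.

vi in G major; iv in B minor

The scale of G major is G A B C D E F♯; E is degree 6, and the triad built there (E-G-B) is minor, so it is vi.
The scale of B minor (harmonic minor) is B C♯ D E F♯ G A♯; E is degree 4, and the triad built there (E-G-B) is minor, so it is iv.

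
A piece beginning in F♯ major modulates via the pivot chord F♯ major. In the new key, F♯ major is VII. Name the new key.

The numeral VII denotes a major triad on scale degree 7. With F♯ on degree 7, the tonic of the new key is G♯.
Degree 7 carries a major triad in natural-minor keys, so the destination is G♯ minor.
Check: the diatonic triads of G♯ minor (natural minor) are G♯m (i), A♯dim (ii°), B (III), C♯m (iv), D♯m (v), E (VI), F♯ (VII) — F♯ major is indeed VII.

G♯ minor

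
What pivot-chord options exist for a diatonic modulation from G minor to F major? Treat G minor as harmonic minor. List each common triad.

Triads in G minor (harmonic minor): G minor (i), A diminished (ii°), Bb augmented (III+), C minor (iv), D major (V), Eb major (VI), F# diminished (vii°).
Triads in F major: F major (I), G minor (ii), A minor (iii), Bb major (IV), C major (V), D minor (vi), E diminished (vii°).
Shared triads with their functions: G minor (i in G minor, ii in F major).

Gm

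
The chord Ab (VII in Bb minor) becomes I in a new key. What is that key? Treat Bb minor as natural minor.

The numeral I denotes a major triad on scale degree 1. With Ab on degree 1, the tonic of the new key is Ab.
Degree 1 carries a major triad in major keys, so the destination is Ab major.
Check: the diatonic triads of Ab major are Ab (I), Bbm (ii), Cm (iii), Db (IV), Eb (V), Fm (vi), Gdim (vii°) — Ab is indeed I.

Ab major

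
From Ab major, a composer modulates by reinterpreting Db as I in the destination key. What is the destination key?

Db major

The numeral I denotes a major triad on scale degree 1. With Db on degree 1, the tonic of the new key is Db.
Degree 1 carries a major triad in major keys, so the destination is Db major.
Check: the diatonic triads of Db major are Db (I), Ebm (ii), Fm (iii), Gb (IV), Ab (V), Bbm (vi), Cdim (vii°) — Db is indeed I.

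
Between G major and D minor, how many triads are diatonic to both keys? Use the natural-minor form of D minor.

Diatonic triads of G major: G major (I), A minor (ii), B minor (iii), C major (IV), D major (V), E minor (vi), F# diminished (vii°).
Diatonic triads of D minor (natural minor): D minor (i), E diminished (ii°), F major (III), G minor (iv), A minor (v), Bb major (VI), C major (VII).
Matching root and quality in both lists: A minor, C major.
That gives 2 common triads.

2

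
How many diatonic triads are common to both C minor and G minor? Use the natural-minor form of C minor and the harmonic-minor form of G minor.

Diatonic triads of C minor (natural minor): C minor (i), D diminished (ii°), Eb major (III), F minor (iv), G minor (v), Ab major (VI), Bb major (VII).
Diatonic triads of G minor (harmonic minor): G minor (i), A diminished (ii°), Bb augmented (III+), C minor (iv), D major (V), Eb major (VI), F# diminished (vii°).
Matching root and quality in both lists: C minor, Eb major, G minor.
That gives 3 common triads.

3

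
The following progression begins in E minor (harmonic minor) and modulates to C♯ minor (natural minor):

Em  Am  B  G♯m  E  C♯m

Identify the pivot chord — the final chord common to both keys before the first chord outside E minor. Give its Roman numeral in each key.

Chords diatonic to E minor: Em, F♯dim, Gaug, Am, B, C, D♯dim.
Reading the progression, the first chord not in that set is G♯m, so the modulation leaves E minor there.
The chord immediately before G♯m is B, which is diatonic to both keys: V in E minor and VII in C♯ minor.

B — V in E minor, VII in C♯ minor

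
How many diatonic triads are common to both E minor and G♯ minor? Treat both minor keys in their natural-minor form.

Diatonic triads of E minor (natural minor): Em (i), F♯dim (ii°), G (III), Am (iv), Bm (v), C (VI), D (VII).
Diatonic triads of G♯ minor (natural minor): G♯m (i), A♯dim (ii°), B (III), C♯m (iv), D♯m (v), E (VI), F♯ (VII).
No triad has the same root and quality in both keys.

0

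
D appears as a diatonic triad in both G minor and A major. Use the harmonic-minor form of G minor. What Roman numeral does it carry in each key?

The scale of G minor (harmonic minor) is G A Bb C D Eb F#; D is degree 5, and the triad built there (D-F#-A) is major, so it is V.
The scale of A major is A B C# D E F# G#; D is degree 4, and the triad built there (D-F#-A) is major, so it is IV.

V in G minor; IV in A major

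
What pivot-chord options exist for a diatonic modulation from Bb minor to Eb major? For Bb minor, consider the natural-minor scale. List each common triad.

Fm, Ab

Triads in Bb minor (natural minor): Bbm (i), Cdim (ii°), Db (III), Ebm (iv), Fm (v), Gb (VI), Ab (VII).
Triads in Eb major: Eb (I), Fm (ii), Gm (iii), Ab (IV), Bb (V), Cm (vi), Ddim (vii°).
Shared triads with their functions: Fm (v in Bb minor, ii in Eb major); Ab (VII in Bb minor, IV in Eb major).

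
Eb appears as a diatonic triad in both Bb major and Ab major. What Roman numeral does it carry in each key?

IV in Bb major; V in Ab major

The scale of Bb major is Bb C D Eb F G A; Eb is degree 4, and the triad built there (Eb-G-Bb) is major, so it is IV.
The scale of Ab major is Ab Bb C Db Eb F G; Eb is degree 5, and the triad built there (Eb-G-Bb) is major, so it is V.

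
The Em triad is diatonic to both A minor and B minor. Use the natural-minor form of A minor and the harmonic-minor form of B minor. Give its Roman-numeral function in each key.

v in A minor; iv in B minor

The scale of A minor (natural minor) is A B C D E F G; E is degree 5, and the triad built there (E-G-B) is minor, so it is v.
The scale of B minor (harmonic minor) is B C♯ D E F♯ G A♯; E is degree 4, and the triad built there (E-G-B) is minor, so it is iv.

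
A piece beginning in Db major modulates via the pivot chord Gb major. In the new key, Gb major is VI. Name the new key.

Bb minor

The numeral VI denotes a major triad on scale degree 6. With Gb on degree 6, the tonic of the new key is Bb.
Degree 6 carries a major triad in minor keys, so the destination is Bb minor.
Check: the diatonic triads of Bb minor (natural minor) are Bbm (i), Cdim (ii°), Db (III), Ebm (iv), Fm (v), Gb (VI), Ab (VII) — Gb major is indeed VI.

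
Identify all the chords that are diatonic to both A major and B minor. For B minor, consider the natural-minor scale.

Triads in A major: A major (I), B minor (ii), C# minor (iii), D major (IV), E major (V), F# minor (vi), G# diminished (vii°).
Triads in B minor (natural minor): B minor (i), C# diminished (ii°), D major (III), E minor (iv), F# minor (v), G major (VI), A major (VII).
Shared triads with their functions: A major (I in A major, VII in B minor); B minor (ii in A major, i in B minor); D major (IV in A major, III in B minor); F# minor (vi in A major, v in B minor).

A, Bm, D, F#m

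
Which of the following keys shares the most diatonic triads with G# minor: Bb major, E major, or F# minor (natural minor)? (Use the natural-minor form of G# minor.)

Triads of G# minor (natural minor): G# minor (i), A# diminished (ii°), B major (III), C# minor (iv), D# minor (v), E major (VI), F# major (VII).
Bb major shares 0: none.
E major shares 4: G#m, B, C#m, E.
F# minor (natural minor) shares 2: C#m, E.
The most common triads (4) are shared with E major.

E major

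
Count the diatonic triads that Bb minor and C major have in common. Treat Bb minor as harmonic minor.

Diatonic triads of Bb minor (harmonic minor): Bb minor (i), C diminished (ii°), Db augmented (III+), Eb minor (iv), F major (V), Gb major (VI), A diminished (vii°).
Diatonic triads of C major: C major (I), D minor (ii), E minor (iii), F major (IV), G major (V), A minor (vi), B diminished (vii°).
Matching root and quality in both lists: F major.
That gives 1 common triad.

1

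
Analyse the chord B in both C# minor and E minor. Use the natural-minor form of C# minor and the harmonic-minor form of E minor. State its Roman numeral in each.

VII in C# minor; V in E minor

The scale of C# minor (natural minor) is C# D# E F# G# A B; B is degree 7, and the triad built there (B-D#-F#) is major, so it is VII.
The scale of E minor (harmonic minor) is E F# G A B C D#; B is degree 5, and the triad built there (B-D#-F#) is major, so it is V.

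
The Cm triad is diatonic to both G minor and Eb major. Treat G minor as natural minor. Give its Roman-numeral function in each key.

iv in G minor; vi in Eb major

The scale of G minor (natural minor) is G A Bb C D Eb F; C is degree 4, and the triad built there (C-Eb-G) is minor, so it is iv.
The scale of Eb major is Eb F G Ab Bb C D; C is degree 6, and the triad built there (C-Eb-G) is minor, so it is vi.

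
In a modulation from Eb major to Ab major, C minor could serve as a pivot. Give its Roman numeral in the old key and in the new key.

vi in Eb major; iii in Ab major

The scale of Eb major is Eb F G Ab Bb C D; C is degree 6, and the triad built there (C-Eb-G) is minor, so it is vi.
The scale of Ab major is Ab Bb C Db Eb F G; C is degree 3, and the triad built there (C-Eb-G) is minor, so it is iii.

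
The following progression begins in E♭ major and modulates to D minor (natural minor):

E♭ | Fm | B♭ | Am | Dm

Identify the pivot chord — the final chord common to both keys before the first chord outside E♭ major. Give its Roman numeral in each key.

B♭ — V in E♭ major, VI in D minor

Chords diatonic to E♭ major: E♭, Fm, Gm, A♭, B♭, Cm, Ddim.
Reading the progression, the first chord not in that set is Am, so the modulation leaves E♭ major there.
The chord immediately before Am is B♭, which is diatonic to both keys: V in E♭ major and VI in D minor.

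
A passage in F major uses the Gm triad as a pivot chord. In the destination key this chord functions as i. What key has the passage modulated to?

The numeral i denotes a minor triad on scale degree 1. With G on degree 1, the tonic of the new key is G.
Degree 1 carries a minor triad in minor keys, so the destination is G minor.
Check: the diatonic triads of G minor (natural minor) are Gm (i), Adim (ii°), Bb (III), Cm (iv), Dm (v), Eb (VI), F (VII) — Gm is indeed i.

G minor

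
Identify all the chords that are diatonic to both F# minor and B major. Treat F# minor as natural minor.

C#m, E

Triads in F# minor (natural minor): F# minor (i), G# diminished (ii°), A major (III), B minor (iv), C# minor (v), D major (VI), E major (VII).
Triads in B major: B major (I), C# minor (ii), D# minor (iii), E major (IV), F# major (V), G# minor (vi), A# diminished (vii°).
Shared triads with their functions: C# minor (v in F# minor, ii in B major); E major (VII in F# minor, IV in B major).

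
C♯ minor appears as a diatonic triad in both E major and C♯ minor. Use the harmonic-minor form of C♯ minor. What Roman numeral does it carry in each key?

The scale of E major is E F♯ G♯ A B C♯ D♯; C♯ is degree 6, and the triad built there (C♯-E-G♯) is minor, so it is vi.
The scale of C♯ minor (harmonic minor) is C♯ D♯ E F♯ G♯ A B♯; C♯ is degree 1, and the triad built there (C♯-E-G♯) is minor, so it is i.

vi in E major; i in C♯ minor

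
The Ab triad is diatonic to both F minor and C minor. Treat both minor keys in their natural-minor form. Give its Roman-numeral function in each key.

III in F minor; VI in C minor

The scale of F minor (natural minor) is F G Ab Bb C Db Eb; Ab is degree 3, and the triad built there (Ab-C-Eb) is major, so it is III.
The scale of C minor (natural minor) is C D Eb F G Ab Bb; Ab is degree 6, and the triad built there (Ab-C-Eb) is major, so it is VI.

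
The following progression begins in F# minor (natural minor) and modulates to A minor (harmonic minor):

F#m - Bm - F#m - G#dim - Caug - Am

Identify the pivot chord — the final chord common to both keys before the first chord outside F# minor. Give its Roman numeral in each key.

G#dim — ii° in F# minor, vii° in A minor

Chords diatonic to F# minor: F#m, G#dim, A, Bm, C#m, D, E.
Reading the progression, the first chord not in that set is Caug, so the modulation leaves F# minor there.
The chord immediately before Caug is G#dim, which is diatonic to both keys: ii° in F# minor and vii° in A minor.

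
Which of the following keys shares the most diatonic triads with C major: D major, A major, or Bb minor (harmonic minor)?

D major

Triads of C major: C (I), Dm (ii), Em (iii), F (IV), G (V), Am (vi), Bdim (vii°).
D major shares 2: Em, G.
A major shares 0: none.
Bb minor (harmonic minor) shares 1: F.
The most common triads (2) are shared with D major.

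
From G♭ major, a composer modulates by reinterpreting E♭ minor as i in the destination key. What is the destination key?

E♭ minor

The numeral i denotes a minor triad on scale degree 1. With E♭ on degree 1, the tonic of the new key is E♭.
Degree 1 carries a minor triad in minor keys, so the destination is E♭ minor.
Check: the diatonic triads of E♭ minor (natural minor) are E♭m (i), Fdim (ii°), G♭ (III), A♭m (iv), B♭m (v), C♭ (VI), D♭ (VII) — E♭ minor is indeed i.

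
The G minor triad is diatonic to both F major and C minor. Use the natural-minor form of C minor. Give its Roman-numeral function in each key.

ii in F major; v in C minor

The scale of F major is F G A Bb C D E; G is degree 2, and the triad built there (G-Bb-D) is minor, so it is ii.
The scale of C minor (natural minor) is C D Eb F G Ab Bb; G is degree 5, and the triad built there (G-Bb-D) is minor, so it is v.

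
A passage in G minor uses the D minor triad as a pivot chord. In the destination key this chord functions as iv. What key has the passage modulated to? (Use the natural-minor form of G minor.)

A minor

The numeral iv denotes a minor triad on scale degree 4. With D on degree 4, the tonic of the new key is A.
Degree 4 carries a minor triad in minor keys, so the destination is A minor.
Check: the diatonic triads of A minor (natural minor) are Am (i), Bdim (ii°), C (III), Dm (iv), Em (v), F (VI), G (VII) — D minor is indeed iv.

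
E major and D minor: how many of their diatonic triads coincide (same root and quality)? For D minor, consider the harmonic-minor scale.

1

Diatonic triads of E major: E (I), F#m (ii), G#m (iii), A (IV), B (V), C#m (vi), D#dim (vii°).
Diatonic triads of D minor (harmonic minor): Dm (i), Edim (ii°), Faug (III+), Gm (iv), A (V), Bb (VI), C#dim (vii°).
Matching root and quality in both lists: A.
That gives 1 common triad.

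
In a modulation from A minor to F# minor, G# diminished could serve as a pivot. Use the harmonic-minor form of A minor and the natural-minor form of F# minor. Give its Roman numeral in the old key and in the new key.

The scale of A minor (harmonic minor) is A B C D E F G#; G# is degree 7, and the triad built there (G#-B-D) is diminished, so it is vii°.
The scale of F# minor (natural minor) is F# G# A B C# D E; G# is degree 2, and the triad built there (G#-B-D) is diminished, so it is ii°.

vii° in A minor; ii° in F# minor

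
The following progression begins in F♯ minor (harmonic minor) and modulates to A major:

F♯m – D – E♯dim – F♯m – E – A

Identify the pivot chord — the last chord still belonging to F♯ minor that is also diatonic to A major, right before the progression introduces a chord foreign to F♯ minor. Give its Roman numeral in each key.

F♯m — i in F♯ minor, vi in A major

Chords diatonic to F♯ minor: F♯m, G♯dim, Aaug, Bm, C♯, D, E♯dim.
Reading the progression, the first chord not in that set is E, so the modulation leaves F♯ minor there.
The chord immediately before E is F♯m, which is diatonic to both keys: i in F♯ minor and vi in A major.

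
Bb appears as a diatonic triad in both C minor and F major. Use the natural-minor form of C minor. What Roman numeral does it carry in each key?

The scale of C minor (natural minor) is C D Eb F G Ab Bb; Bb is degree 7, and the triad built there (Bb-D-F) is major, so it is VII.
The scale of F major is F G A Bb C D E; Bb is degree 4, and the triad built there (Bb-D-F) is major, so it is IV.

VII in C minor; IV in F major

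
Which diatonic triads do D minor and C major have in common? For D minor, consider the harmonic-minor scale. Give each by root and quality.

Dm

Triads in D minor (harmonic minor): Dm (i), Edim (ii°), Faug (III+), Gm (iv), A (V), Bb (VI), C#dim (vii°).
Triads in C major: C (I), Dm (ii), Em (iii), F (IV), G (V), Am (vi), Bdim (vii°).
Shared triads with their functions: Dm (i in D minor, ii in C major).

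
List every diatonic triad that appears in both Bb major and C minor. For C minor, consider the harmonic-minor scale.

Triads in Bb major: Bb major (I), C minor (ii), D minor (iii), Eb major (IV), F major (V), G minor (vi), A diminished (vii°).
Triads in C minor (harmonic minor): C minor (i), D diminished (ii°), Eb augmented (III+), F minor (iv), G major (V), Ab major (VI), B diminished (vii°).
Shared triads with their functions: C minor (ii in Bb major, i in C minor).

Cm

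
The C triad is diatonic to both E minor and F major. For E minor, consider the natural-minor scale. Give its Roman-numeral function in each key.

VI in E minor; V in F major

The scale of E minor (natural minor) is E F# G A B C D; C is degree 6, and the triad built there (C-E-G) is major, so it is VI.
The scale of F major is F G A Bb C D E; C is degree 5, and the triad built there (C-E-G) is major, so it is V.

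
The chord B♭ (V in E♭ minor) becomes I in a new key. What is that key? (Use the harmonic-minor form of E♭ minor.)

B♭ major

The numeral I denotes a major triad on scale degree 1. With B♭ on degree 1, the tonic of the new key is B♭.
Degree 1 carries a major triad in major keys, so the destination is B♭ major.
Check: the diatonic triads of B♭ major are B♭ (I), Cm (ii), Dm (iii), E♭ (IV), F (V), Gm (vi), Adim (vii°) — B♭ is indeed I.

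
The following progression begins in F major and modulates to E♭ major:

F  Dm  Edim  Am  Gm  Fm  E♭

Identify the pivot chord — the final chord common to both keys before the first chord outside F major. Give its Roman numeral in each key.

Gm — ii in F major, iii in E♭ major

Chords diatonic to F major: F, Gm, Am, B♭, C, Dm, Edim.
Reading the progression, the first chord not in that set is Fm, so the modulation leaves F major there.
The chord immediately before Fm is Gm, which is diatonic to both keys: ii in F major and iii in E♭ major.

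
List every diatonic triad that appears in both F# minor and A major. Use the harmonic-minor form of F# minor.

F#m, G#dim, Bm, D

Triads in F# minor (harmonic minor): F#m (i), G#dim (ii°), Aaug (III+), Bm (iv), C# (V), D (VI), E#dim (vii°).
Triads in A major: A (I), Bm (ii), C#m (iii), D (IV), E (V), F#m (vi), G#dim (vii°).
Shared triads with their functions: F#m (i in F# minor, vi in A major); G#dim (ii° in F# minor, vii° in A major); Bm (iv in F# minor, ii in A major); D (VI in F# minor, IV in A major).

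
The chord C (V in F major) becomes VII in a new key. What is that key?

The numeral VII denotes a major triad on scale degree 7. With C on degree 7, the tonic of the new key is D.
Degree 7 carries a major triad in natural-minor keys, so the destination is D minor.
Check: the diatonic triads of D minor (natural minor) are Dm (i), Edim (ii°), F (III), Gm (iv), Am (v), Bb (VI), C (VII) — C is indeed VII.

D minor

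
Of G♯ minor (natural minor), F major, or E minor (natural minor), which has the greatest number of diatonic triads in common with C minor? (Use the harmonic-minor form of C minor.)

E minor

Triads of C minor (harmonic minor): C minor (i), D diminished (ii°), E♭ augmented (III+), F minor (iv), G major (V), A♭ major (VI), B diminished (vii°).
G♯ minor (natural minor) shares 0: none.
F major shares 0: none.
E minor (natural minor) shares 1: G.
The most common triads (1) are shared with E minor.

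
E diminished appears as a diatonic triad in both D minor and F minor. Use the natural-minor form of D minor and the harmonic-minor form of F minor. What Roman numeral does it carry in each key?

The scale of D minor (natural minor) is D E F G A Bb C; E is degree 2, and the triad built there (E-G-Bb) is diminished, so it is ii°.
The scale of F minor (harmonic minor) is F G Ab Bb C Db E; E is degree 7, and the triad built there (E-G-Bb) is diminished, so it is vii°.

ii° in D minor; vii° in F minor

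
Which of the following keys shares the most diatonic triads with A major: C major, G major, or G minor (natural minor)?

G major

Triads of A major: A (I), Bm (ii), C#m (iii), D (IV), E (V), F#m (vi), G#dim (vii°).
C major shares 0: none.
G major shares 2: Bm, D.
G minor (natural minor) shares 0: none.
The most common triads (2) are shared with G major.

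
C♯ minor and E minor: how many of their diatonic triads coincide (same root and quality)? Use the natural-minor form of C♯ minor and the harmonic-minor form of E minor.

2

Diatonic triads of C♯ minor (natural minor): C♯m (i), D♯dim (ii°), E (III), F♯m (iv), G♯m (v), A (VI), B (VII).
Diatonic triads of E minor (harmonic minor): Em (i), F♯dim (ii°), Gaug (III+), Am (iv), B (V), C (VI), D♯dim (vii°).
Matching root and quality in both lists: D♯dim, B.
That gives 2 common triads.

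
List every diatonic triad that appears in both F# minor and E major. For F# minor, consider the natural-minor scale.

Triads in F# minor (natural minor): F# minor (i), G# diminished (ii°), A major (III), B minor (iv), C# minor (v), D major (VI), E major (VII).
Triads in E major: E major (I), F# minor (ii), G# minor (iii), A major (IV), B major (V), C# minor (vi), D# diminished (vii°).
Shared triads with their functions: F# minor (i in F# minor, ii in E major); A major (III in F# minor, IV in E major); C# minor (v in F# minor, vi in E major); E major (VII in F# minor, I in E major).

F#m, A, C#m, E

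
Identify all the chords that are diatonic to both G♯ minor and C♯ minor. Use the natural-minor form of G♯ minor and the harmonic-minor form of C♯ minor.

Triads in G♯ minor (natural minor): G♯ minor (i), A♯ diminished (ii°), B major (III), C♯ minor (iv), D♯ minor (v), E major (VI), F♯ major (VII).
Triads in C♯ minor (harmonic minor): C♯ minor (i), D♯ diminished (ii°), E augmented (III+), F♯ minor (iv), G♯ major (V), A major (VI), B♯ diminished (vii°).
Shared triads with their functions: C♯ minor (iv in G♯ minor, i in C♯ minor).

C♯m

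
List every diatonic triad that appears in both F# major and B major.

Triads in F# major: F# (I), G#m (ii), A#m (iii), B (IV), C# (V), D#m (vi), E#dim (vii°).
Triads in B major: B (I), C#m (ii), D#m (iii), E (IV), F# (V), G#m (vi), A#dim (vii°).
Shared triads with their functions: F# (I in F# major, V in B major); G#m (ii in F# major, vi in B major); B (IV in F# major, I in B major); D#m (vi in F# major, iii in B major).

F#, G#m, B, D#m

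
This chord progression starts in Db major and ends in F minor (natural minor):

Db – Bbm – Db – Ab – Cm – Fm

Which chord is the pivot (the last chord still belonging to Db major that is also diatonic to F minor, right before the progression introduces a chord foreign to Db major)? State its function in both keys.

Ab — V in Db major, III in F minor

Chords diatonic to Db major: Db, Ebm, Fm, Gb, Ab, Bbm, Cdim.
Reading the progression, the first chord not in that set is Cm, so the modulation leaves Db major there.
The chord immediately before Cm is Ab, which is diatonic to both keys: V in Db major and III in F minor.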